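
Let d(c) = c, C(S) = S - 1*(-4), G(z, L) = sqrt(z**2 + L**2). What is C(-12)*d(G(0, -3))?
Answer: -24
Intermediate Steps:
G(z, L) = sqrt(L**2 + z**2)
C(S) = 4 + S (C(S) = S + 4 = 4 + S)
C(-12)*d(G(0, -3)) = (4 - 12)*sqrt((-3)**2 + 0**2) = -8*sqrt(9 + 0) = -8*sqrt(9) = -8*3 = -24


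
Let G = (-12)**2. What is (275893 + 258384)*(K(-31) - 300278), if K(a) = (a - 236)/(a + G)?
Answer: -18128916729637/113 ≈ -1.6043e+11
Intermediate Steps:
G = 144
K(a) = (-236 + a)/(144 + a) (K(a) = (a - 236)/(a + 144) = (-236 + a)/(144 + a))
(275893 + 258384)*(K(-31) - 300278) = (275893 + 258384)*((-236 - 31)/(144 - 31) - 300278) = 534277*(-267/113 - 300278) = 534277*(-33931681/113) = -18128916729637/113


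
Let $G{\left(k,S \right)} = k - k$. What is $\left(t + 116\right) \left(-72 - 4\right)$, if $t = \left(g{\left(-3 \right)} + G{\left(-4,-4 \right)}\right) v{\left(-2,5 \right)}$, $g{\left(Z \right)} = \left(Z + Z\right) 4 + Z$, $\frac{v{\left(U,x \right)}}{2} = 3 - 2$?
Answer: $-4712$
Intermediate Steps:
$v{\left(U,x \right)} = 2$ ($v{\left(U,x \right)} = 2 \left(3 - 2\right) = 2 \cdot 1 = 2$)
$g{\left(Z \right)} = 9 Z$ ($g{\left(Z \right)} = 2 Z 4 + Z = 8 Z + Z = 9 Z$)
$G{\left(k,S \right)} = 0$
$t = -54$ ($t = \left(9 \left(-3\right) + 0\right) 2 = \left(-27 + 0\right) 2 = \left(-27\right) 2 = -54$)
$\left(t + 116\right) \left(-72 - 4\right) = \left(-54 + 116\right) \left(-72 - 4\right) = 62 \left(-72 - 4\right) = 62 \left(-76\right) = -4712$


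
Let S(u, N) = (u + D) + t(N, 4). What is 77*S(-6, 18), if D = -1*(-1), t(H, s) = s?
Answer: -77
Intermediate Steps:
D = 1
S(u, N) = 5 + u (S(u, N) = (u + 1) + 4 = (1 + u) + 4 = 5 + u)
77*S(-6, 18) = 77*(5 - 6) = 77*(-1) = -77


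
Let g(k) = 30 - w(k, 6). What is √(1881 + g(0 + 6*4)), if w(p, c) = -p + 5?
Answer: √1930 ≈ 43.932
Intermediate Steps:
w(p, c) = 5 - p
g(k) = 25 + k (g(k) = 30 - (5 - k) = 30 + (-5 + k) = 25 + k)
√(1881 + g(0 + 6*4)) = √(1881 + (25 + (0 + 6*4))) = √(1881 + (25 + (0 + 24))) = √(1881 + (25 + 24)) = √(1881 + 49) = √1930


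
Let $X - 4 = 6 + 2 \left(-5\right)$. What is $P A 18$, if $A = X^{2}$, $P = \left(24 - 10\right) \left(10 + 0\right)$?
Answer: $0$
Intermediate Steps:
$P = 140$ ($P = 14 \cdot 10 = 140$)
$X = 0$ ($X = 4 + \left(6 + 2 \left(-5\right)\right) = 4 + \left(6 - 10\right) = 4 - 4 = 0$)
$A = 0$ ($A = 0^{2} = 0$)
$P A 18 = 140 \cdot 0 \cdot 18 = 0 \cdot 18 = 0$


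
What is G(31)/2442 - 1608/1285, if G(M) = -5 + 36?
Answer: -3886901/3137970 ≈ -1.2387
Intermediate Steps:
G(M) = 31
G(31)/2442 - 1608/1285 = 31/2442 - 1608/1285 = -3886901/3137970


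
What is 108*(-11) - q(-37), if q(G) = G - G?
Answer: -1188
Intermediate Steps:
q(G) = 0
108*(-11) - q(-37) = 108*(-11) - 1*0 = -1188 + 0 = -1188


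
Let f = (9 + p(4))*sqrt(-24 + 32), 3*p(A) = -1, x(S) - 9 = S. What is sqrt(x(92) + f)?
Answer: sqrt(909 + 156*sqrt(2))/3 ≈ 11.203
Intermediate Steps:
x(S) = 9 + S
p(A) = -1/3 (p(A) = (1/3)*(-1) = -1/3)
f = 52*sqrt(2)/3 (f = (9 - 1/3)*sqrt(-24 + 32) = 26*sqrt(8)/3 = 26*(2*sqrt(2))/3 = 52*sqrt(2)/3 ≈ 24.513)
sqrt(x(92) + f) = sqrt((9 + 92) + 52*sqrt(2)/3) = sqrt(101 + 52*sqrt(2)/3)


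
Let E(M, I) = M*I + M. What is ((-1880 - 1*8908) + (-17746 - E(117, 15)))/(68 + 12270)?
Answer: -15203/6169 ≈ -2.4644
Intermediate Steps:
E(M, I) = M + I*M (E(M, I) = I*M + M = M + I*M)
((-1880 - 1*8908) + (-17746 - E(117, 15)))/(68 + 12270) = ((-1880 - 1*8908) + (-17746 - 117*(1 + 15)))/(68 + 12270) = ((-1880 - 8908) + (-17746 - 117*16))/12338 = (-10788 + (-17746 - 1*1872))*(1/12338) = (-10788 + (-17746 - 1872))*(1/12338) = (-10788 - 19618)*(1/12338) = -30406*1/12338 = -15203/6169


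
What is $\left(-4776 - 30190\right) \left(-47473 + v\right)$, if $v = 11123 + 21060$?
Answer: $534630140$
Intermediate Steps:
$v = 32183$
$\left(-4776 - 30190\right) \left(-47473 + v\right) = \left(-4776 - 30190\right) \left(-47473 + 32183\right) = \left(-34966\right) \left(-15290\right) = 534630140$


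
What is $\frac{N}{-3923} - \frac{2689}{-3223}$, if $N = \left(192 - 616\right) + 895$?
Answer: $\frac{9030914}{12643829} \approx 0.71425$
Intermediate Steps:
$N = 471$ ($N = -424 + 895 = 471$)
$\frac{N}{-3923} - \frac{2689}{-3223} = \frac{471}{-3923} - \frac{2689}{-3223} = 471 \left(- \frac{1}{3923}\right) - - \frac{2689}{3223} = - \frac{471}{3923} + \frac{2689}{3223} = \frac{9030914}{12643829}$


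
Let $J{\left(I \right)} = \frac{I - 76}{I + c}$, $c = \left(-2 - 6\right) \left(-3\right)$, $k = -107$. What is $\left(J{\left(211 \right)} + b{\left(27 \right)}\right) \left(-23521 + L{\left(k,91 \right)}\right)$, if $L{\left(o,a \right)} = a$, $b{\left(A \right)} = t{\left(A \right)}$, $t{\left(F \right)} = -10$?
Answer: $\frac{10379490}{47} \approx 2.2084 \cdot 10^{5}$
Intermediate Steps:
$b{\left(A \right)} = -10$
$c = 24$ ($c = \left(-8\right) \left(-3\right) = 24$)
$J{\left(I \right)} = \frac{-76 + I}{24 + I}$ ($J{\left(I \right)} = \frac{I - 76}{I + 24} = \frac{-76 + I}{24 + I}$)
$\left(J{\left(211 \right)} + b{\left(27 \right)}\right) \left(-23521 + L{\left(k,91 \right)}\right) = \left(\frac{-76 + 211}{24 + 211} - 10\right) \left(-23521 + 91\right) = \left(\frac{1}{235} \cdot 135 - 10\right) \left(-23430\right) = \left(\frac{27}{47} - 10\right) \left(-23430\right) = \left(- \frac{443}{47}\right) \left(-23430\right) = \frac{10379490}{47}$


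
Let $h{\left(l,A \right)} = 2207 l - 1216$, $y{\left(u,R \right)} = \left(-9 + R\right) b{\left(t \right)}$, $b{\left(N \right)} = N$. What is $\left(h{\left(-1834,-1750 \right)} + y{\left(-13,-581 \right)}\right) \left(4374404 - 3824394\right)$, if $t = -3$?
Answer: $-2225936670840$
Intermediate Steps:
$y{\left(u,R \right)} = 27 - 3 R$ ($y{\left(u,R \right)} = \left(-9 + R\right) \left(-3\right) = 27 - 3 R$)
$h{\left(l,A \right)} = -1216 + 2207 l$
$\left(h{\left(-1834,-1750 \right)} + y{\left(-13,-581 \right)}\right) \left(4374404 - 3824394\right) = \left(\left(-1216 + 2207 \left(-1834\right)\right) + \left(27 - -1743\right)\right) \left(4374404 - 3824394\right) = \left(\left(-1216 - 4047638\right) + \left(27 + 1743\right)\right) 550010 = \left(-4048854 + 1770\right) 550010 = \left(-4047084\right) 550010 = -2225936670840$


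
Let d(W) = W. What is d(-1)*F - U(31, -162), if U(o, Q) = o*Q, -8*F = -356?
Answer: 9955/2 ≈ 4977.5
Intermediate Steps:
F = 89/2 (F = -⅛*(-356) = 89/2 ≈ 44.500)
U(o, Q) = Q*o
d(-1)*F - U(31, -162) = -1*89/2 - (-162)*31 = -89/2 - 1*(-5022) = -89/2 + 5022 = 9955/2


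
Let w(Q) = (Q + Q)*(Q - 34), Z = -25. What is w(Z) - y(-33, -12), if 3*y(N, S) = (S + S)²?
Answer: 2758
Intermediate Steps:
y(N, S) = 4*S²/3 (y(N, S) = (S + S)²/3 = (2*S)²/3 = (4*S²)/3 = 4*S²/3)
w(Q) = 2*Q*(-34 + Q) (w(Q) = (2*Q)*(-34 + Q) = 2*Q*(-34 + Q))
w(Z) - y(-33, -12) = 2*(-25)*(-34 - 25) - 4*(-12)²/3 = 2*(-25)*(-59) - 4*144/3 = 2950 - 1*192 = 2950 - 192 = 2758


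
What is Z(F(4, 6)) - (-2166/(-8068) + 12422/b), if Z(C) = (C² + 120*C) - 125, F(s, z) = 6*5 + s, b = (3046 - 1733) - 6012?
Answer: 96927941357/18955766 ≈ 5113.4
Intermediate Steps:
b = -4699 (b = 1313 - 6012 = -4699)
F(s, z) = 30 + s
Z(C) = -125 + C² + 120*C
Z(F(4, 6)) - (-2166/(-8068) + 12422/b) = (-125 + (30 + 4)² + 120*(30 + 4)) - (-2166/(-8068) + 12422/(-4699)) = (-125 + 34² + 120*34) - (-2166*(-1/8068) + 12422*(-1/4699)) = (-125 + 1156 + 4080) - (1083/4034 - 12422/4699) = 5111 - 1*(-45021331/18955766) = 5111 + 45021331/18955766 = 96927941357/18955766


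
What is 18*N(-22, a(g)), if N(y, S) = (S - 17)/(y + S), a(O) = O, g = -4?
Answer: 189/13 ≈ 14.538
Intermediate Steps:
N(y, S) = (-17 + S)/(S + y)
18*N(-22, a(g)) = 18*((-17 - 4)/(-4 - 22)) = 18*(-21/(-26)) = 18*(-1/26*(-21)) = 18*(21/26) = 189/13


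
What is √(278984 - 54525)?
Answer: √224459 ≈ 473.77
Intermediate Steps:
√(278984 - 54525) = √224459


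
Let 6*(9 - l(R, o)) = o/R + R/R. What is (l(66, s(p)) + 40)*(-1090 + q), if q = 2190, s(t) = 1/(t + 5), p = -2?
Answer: 1450325/27 ≈ 53716.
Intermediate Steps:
s(t) = 1/(5 + t)
l(R, o) = 53/6 - o/(6*R) (l(R, o) = 9 - (o/R + R/R)/6 = 9 - (o/R + 1)/6 = 9 - (1 + o/R)/6 = 9 + (-⅙ - o/(6*R)) = 53/6 - o/(6*R))
(l(66, s(p)) + 40)*(-1090 + q) = ((⅙)*(-1/(5 - 2) + 53*66)/66 + 40)*(-1090 + 2190) = ((⅙)*(1/66)*(-1/3 + 3498) + 40)*1100 = ((⅙)*(1/66)*(-1*⅓ + 3498) + 40)*1100 = ((⅙)*(1/66)*(-⅓ + 3498) + 40)*1100 = ((⅙)*(1/66)*(10493/3) + 40)*1100 = (10493/1188 + 40)*1100 = (58013/1188)*1100 = 1450325/27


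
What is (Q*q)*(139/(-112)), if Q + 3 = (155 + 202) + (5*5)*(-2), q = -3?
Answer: 7923/7 ≈ 1131.9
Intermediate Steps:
Q = 304 (Q = -3 + ((155 + 202) + (5*5)*(-2)) = -3 + (357 + 25*(-2)) = -3 + (357 - 50) = -3 + 307 = 304)
(Q*q)*(139/(-112)) = (304*(-3))*(139/(-112)) = -126768*(-1)/112 = -912*(-139/112) = 7923/7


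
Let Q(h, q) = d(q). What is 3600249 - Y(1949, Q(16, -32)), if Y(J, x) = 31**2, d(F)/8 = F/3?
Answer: 3599288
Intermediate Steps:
d(F) = 8*F/3 (d(F) = 8*(F/3) = 8*F/3)
Q(h, q) = 8*q/3
Y(J, x) = 961
3600249 - Y(1949, Q(16, -32)) = 3600249 - 1*961 = 3600249 - 961 = 3599288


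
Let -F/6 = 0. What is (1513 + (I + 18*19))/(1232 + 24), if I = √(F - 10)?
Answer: 1855/1256 + I*√10/1256 ≈ 1.4769 + 0.0025177*I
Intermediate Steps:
F = 0 (F = -6*0 = 0)
I = I*√10 (I = √(0 - 10) = √(-10) = I*√10 ≈ 3.1623*I)
(1513 + (I + 18*19))/(1232 + 24) = (1513 + (I*√10 + 18*19))/(1232 + 24) = (1513 + (I*√10 + 342))/1256 = (1513 + (342 + I*√10))*(1/1256) = (1855 + I*√10)*(1/1256) = 1855/1256 + I*√10/1256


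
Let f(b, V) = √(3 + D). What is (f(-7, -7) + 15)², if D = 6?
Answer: 324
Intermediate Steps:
f(b, V) = 3 (f(b, V) = √(3 + 6) = √9 = 3)
(f(-7, -7) + 15)² = (3 + 15)² = 18² = 324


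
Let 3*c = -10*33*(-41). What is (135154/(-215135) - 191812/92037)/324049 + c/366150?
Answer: 64261819988262243/5220724011872133985 ≈ 0.012309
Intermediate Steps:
c = 4510 (c = (-10*33*(-41))/3 = (-330*(-41))/3 = (⅓)*13530 = 4510)
(135154/(-215135) - 191812/92037)/324049 + c/366150 = (135154/(-215135) - 191812/92037)/324049 + 4510/366150 = (135154*(-1/215135) - 191812*1/92037)*(1/324049) + 4510*(1/366150) = (-135154/215135 - 191812/92037)*(1/324049) + 451/36615 = -53704643318/19800379995*1/324049 + 451/36615 = -53704643318/6416293336999755 + 451/36615 = 64261819988262243/5220724011872133985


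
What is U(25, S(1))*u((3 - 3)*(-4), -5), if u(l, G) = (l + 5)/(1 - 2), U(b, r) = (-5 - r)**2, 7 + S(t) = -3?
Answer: -125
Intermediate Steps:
S(t) = -10 (S(t) = -7 - 3 = -10)
u(l, G) = -5 - l (u(l, G) = (5 + l)/(-1) = (5 + l)*(-1) = -5 - l)
U(25, S(1))*u((3 - 3)*(-4), -5) = (5 - 10)**2*(-5 - (3 - 3)*(-4)) = (-5)**2*(-5 - 0*(-4)) = 25*(-5 - 1*0) = 25*(-5 + 0) = 25*(-5) = -125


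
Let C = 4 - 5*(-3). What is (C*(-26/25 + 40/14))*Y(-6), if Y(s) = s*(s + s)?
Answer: 435024/175 ≈ 2485.9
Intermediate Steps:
C = 19 (C = 4 + 15 = 19)
Y(s) = 2*s**2 (Y(s) = s*(2*s) = 2*s**2)
(C*(-26/25 + 40/14))*Y(-6) = (19*(-26/25 + 40/14))*(2*(-6)**2) = (19*(-26*1/25 + 40*(1/14)))*(2*36) = (19*(-26/25 + 20/7))*72 = (19*(318/175))*72 = (6042/175)*72 = 435024/175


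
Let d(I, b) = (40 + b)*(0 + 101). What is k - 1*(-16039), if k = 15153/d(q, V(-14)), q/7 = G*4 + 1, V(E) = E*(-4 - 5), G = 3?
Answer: 268925027/16766 ≈ 16040.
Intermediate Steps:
V(E) = -9*E (V(E) = E*(-9) = -9*E)
q = 91 (q = 7*(3*4 + 1) = 7*(12 + 1) = 7*13 = 91)
d(I, b) = 4040 + 101*b (d(I, b) = (40 + b)*101 = 4040 + 101*b)
k = 15153/16766 (k = 15153/(4040 + 101*(-9*(-14))) = 15153/(4040 + 101*126) = 15153/(4040 + 12726) = 15153/16766 ≈ 0.90379)
k - 1*(-16039) = 15153/16766 - 1*(-16039) = 15153/16766 + 16039 = 268925027/16766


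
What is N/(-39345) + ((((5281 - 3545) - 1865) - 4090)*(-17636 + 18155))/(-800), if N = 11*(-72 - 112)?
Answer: 17230766249/6295200 ≈ 2737.1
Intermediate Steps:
N = -2024 (N = 11*(-184) = -2024)
N/(-39345) + ((((5281 - 3545) - 1865) - 4090)*(-17636 + 18155))/(-800) = -2024/(-39345) + ((((5281 - 3545) - 1865) - 4090)*(-17636 + 18155))/(-800) = -2024*(-1/39345) + (((1736 - 1865) - 4090)*519)*(-1/800) = 2024/39345 + ((-129 - 4090)*519)*(-1/800) = 2024/39345 - 4219*519*(-1/800) = 2024/39345 - 2189661*(-1/800) = 2024/39345 + 2189661/800 = 17230766249/6295200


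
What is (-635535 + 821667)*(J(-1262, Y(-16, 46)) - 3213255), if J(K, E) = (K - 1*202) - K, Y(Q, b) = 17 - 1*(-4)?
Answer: -598127178324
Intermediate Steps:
Y(Q, b) = 21 (Y(Q, b) = 17 + 4 = 21)
J(K, E) = -202 (J(K, E) = (K - 202) - K = (-202 + K) - K = -202)
(-635535 + 821667)*(J(-1262, Y(-16, 46)) - 3213255) = (-635535 + 821667)*(-202 - 3213255) = 186132*(-3213457) = -598127178324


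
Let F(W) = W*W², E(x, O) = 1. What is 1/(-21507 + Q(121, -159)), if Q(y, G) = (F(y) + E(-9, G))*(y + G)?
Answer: -1/67340863 ≈ -1.4850e-8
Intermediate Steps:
F(W) = W³
Q(y, G) = (1 + y³)*(G + y) (Q(y, G) = (y³ + 1)*(y + G) = (1 + y³)*(G + y))
1/(-21507 + Q(121, -159)) = 1/(-21507 + (-159 + 121 + 121⁴ - 159*121³)) = 1/(-21507 + (-159 + 121 + 214358881 - 159*1771561)) = 1/(-21507 + (-159 + 121 + 214358881 - 281678199)) = 1/(-21507 - 67319356) = 1/(-67340863) = -1/67340863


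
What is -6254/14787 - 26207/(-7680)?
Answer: 2135171/714240 ≈ 2.9894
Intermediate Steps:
-6254/14787 - 26207/(-7680) = -6254*1/14787 - 26207*(-1/7680) = -118/279 + 26207/7680 = 2135171/714240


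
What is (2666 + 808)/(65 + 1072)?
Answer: 1158/379 ≈ 3.0554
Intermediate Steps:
(2666 + 808)/(65 + 1072) = 3474/1137 = 3474*(1/1137) = 1158/379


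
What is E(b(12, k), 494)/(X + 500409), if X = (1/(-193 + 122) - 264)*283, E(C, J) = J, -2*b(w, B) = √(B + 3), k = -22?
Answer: 17537/15112102 ≈ 0.0011605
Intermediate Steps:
b(w, B) = -√(3 + B)/2 (b(w, B) = -√(B + 3)/2 = -√(3 + B)/2)
X = -5304835/71 (X = (1/(-71) - 264)*283 = (-1/71 - 264)*283 = -18745/71*283 = -5304835/71 ≈ -74716.)
E(b(12, k), 494)/(X + 500409) = 494/(-5304835/71 + 500409) = 494/(30224204/71) = 494*(71/30224204) = 17537/15112102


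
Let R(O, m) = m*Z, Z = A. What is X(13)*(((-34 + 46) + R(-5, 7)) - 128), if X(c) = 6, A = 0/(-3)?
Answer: -696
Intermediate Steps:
A = 0 (A = 0*(-1/3) = 0)
Z = 0
R(O, m) = 0 (R(O, m) = m*0 = 0)
X(13)*(((-34 + 46) + R(-5, 7)) - 128) = 6*(((-34 + 46) + 0) - 128) = 6*((12 + 0) - 128) = 6*(12 - 128) = 6*(-116) = -696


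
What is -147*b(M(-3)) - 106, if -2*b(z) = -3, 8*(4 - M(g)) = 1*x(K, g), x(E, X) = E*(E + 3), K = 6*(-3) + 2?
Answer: -653/2 ≈ -326.50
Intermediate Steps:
K = -16 (K = -18 + 2 = -16)
x(E, X) = E*(3 + E)
M(g) = -22 (M(g) = 4 - (-16*(3 - 16))/8 = 4 - (-16*(-13))/8 = 4 - 208/8 = 4 - ⅛*208 = 4 - 26 = -22)
b(z) = 3/2 (b(z) = -½*(-3) = 3/2)
-147*b(M(-3)) - 106 = -147*3/2 - 106 = -441/2 - 106 = -653/2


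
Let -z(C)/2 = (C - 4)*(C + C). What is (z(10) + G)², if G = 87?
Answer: 23409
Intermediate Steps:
z(C) = -4*C*(-4 + C) (z(C) = -2*(C - 4)*(C + C) = -2*(-4 + C)*2*C = -4*C*(-4 + C))
(z(10) + G)² = (4*10*(4 - 1*10) + 87)² = (4*10*(4 - 10) + 87)² = (4*10*(-6) + 87)² = (-240 + 87)² = (-153)² = 23409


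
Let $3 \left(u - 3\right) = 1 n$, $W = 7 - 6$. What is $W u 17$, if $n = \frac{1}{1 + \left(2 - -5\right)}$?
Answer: $\frac{1241}{24} \approx 51.708$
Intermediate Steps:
$n = \frac{1}{8}$ ($n = \frac{1}{1 + \left(2 + 5\right)} = \frac{1}{1 + 7} = \frac{1}{8} \approx 0.125$)
$W = 1$ ($W = 7 - 6 = 1$)
$u = \frac{73}{24}$ ($u = 3 + \frac{1 \cdot \frac{1}{8}}{3} = 3 + \frac{1}{3} \cdot \frac{1}{8} = 3 + \frac{1}{24} = \frac{73}{24} \approx 3.0417$)
$W u 17 = 1 \cdot \frac{73}{24} \cdot 17 = \frac{73}{24} \cdot 17 = \frac{1241}{24}$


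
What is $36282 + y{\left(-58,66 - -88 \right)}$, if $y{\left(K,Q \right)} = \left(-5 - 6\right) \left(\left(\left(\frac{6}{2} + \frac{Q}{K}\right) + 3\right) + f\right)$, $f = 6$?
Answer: $\frac{1049197}{29} \approx 36179.0$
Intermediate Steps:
$y{\left(K,Q \right)} = -132 - \frac{11 Q}{K}$ ($y{\left(K,Q \right)} = \left(-5 - 6\right) \left(\left(\left(\frac{6}{2} + \frac{Q}{K}\right) + 3\right) + 6\right) = - 11 \left(\left(\left(6 \cdot \frac{1}{2} + \frac{Q}{K}\right) + 3\right) + 6\right) = - 11 \left(\left(\left(3 + \frac{Q}{K}\right) + 3\right) + 6\right) = - 11 \left(\left(6 + \frac{Q}{K}\right) + 6\right) = - 11 \left(12 + \frac{Q}{K}\right) = -132 - \frac{11 Q}{K}$)
$36282 + y{\left(-58,66 - -88 \right)} = 36282 - \left(132 + \frac{11 \left(66 - -88\right)}{-58}\right) = 36282 - \left(132 + 11 \left(66 + 88\right) \left(- \frac{1}{58}\right)\right) = 36282 - \left(132 + 1694 \left(- \frac{1}{58}\right)\right) = 36282 + \left(-132 + \frac{847}{29}\right) = 36282 - \frac{2981}{29} = \frac{1049197}{29}$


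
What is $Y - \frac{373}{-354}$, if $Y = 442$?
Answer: $\frac{156841}{354} \approx 443.05$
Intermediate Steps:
$Y - \frac{373}{-354} = 442 - \frac{373}{-354} = 442 - - \frac{373}{354} = 442 + \frac{373}{354} = \frac{156841}{354}$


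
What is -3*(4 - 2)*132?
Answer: -792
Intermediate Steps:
-3*(4 - 2)*132 = -3*2*132 = -6*132 = -792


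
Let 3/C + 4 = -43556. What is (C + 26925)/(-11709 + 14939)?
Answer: 390950999/46899600 ≈ 8.3359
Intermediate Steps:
C = -1/14520 (C = 3/(-4 - 43556) = 3/(-43560) = 3*(-1/43560) = -1/14520 ≈ -6.8870e-5)
(C + 26925)/(-11709 + 14939) = (-1/14520 + 26925)/(-11709 + 14939) = (390950999/14520)/3230 = (390950999/14520)*(1/3230) = 390950999/46899600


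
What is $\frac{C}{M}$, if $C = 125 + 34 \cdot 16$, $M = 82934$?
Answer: $\frac{669}{82934} \approx 0.0080667$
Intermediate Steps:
$C = 669$ ($C = 125 + 544 = 669$)
$\frac{C}{M} = \frac{669}{82934}$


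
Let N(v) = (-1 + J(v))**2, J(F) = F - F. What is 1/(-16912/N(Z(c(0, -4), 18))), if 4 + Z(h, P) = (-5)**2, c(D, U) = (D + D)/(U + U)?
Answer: -1/16912 ≈ -5.9130e-5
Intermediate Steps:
c(D, U) = D/U (c(D, U) = (2*D)/((2*U)) = (2*D)*(1/(2*U)) = D/U)
J(F) = 0
Z(h, P) = 21 (Z(h, P) = -4 + (-5)**2 = -4 + 25 = 21)
N(v) = 1 (N(v) = (-1 + 0)**2 = (-1)**2 = 1)
1/(-16912/N(Z(c(0, -4), 18))) = 1/(-16912/1) = 1/(-16912*1) = 1/(-16912) = -1/16912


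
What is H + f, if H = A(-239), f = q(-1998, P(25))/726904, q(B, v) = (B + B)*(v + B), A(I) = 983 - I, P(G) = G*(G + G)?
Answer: 111408212/90863 ≈ 1226.1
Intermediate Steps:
P(G) = 2*G² (P(G) = G*(2*G) = 2*G²)
q(B, v) = 2*B*(B + v) (q(B, v) = (2*B)*(B + v) = 2*B*(B + v))
f = 373626/90863 (f = (2*(-1998)*(-1998 + 2*25²))/726904 = (2*(-1998)*(-1998 + 2*625))*(1/726904) = (2*(-1998)*(-1998 + 1250))*(1/726904) = (2*(-1998)*(-748))*(1/726904) = 2989008*(1/726904) = 373626/90863 ≈ 4.1120)
H = 1222 (H = 983 - 1*(-239) = 983 + 239 = 1222)
H + f = 1222 + 373626/90863 = 111408212/90863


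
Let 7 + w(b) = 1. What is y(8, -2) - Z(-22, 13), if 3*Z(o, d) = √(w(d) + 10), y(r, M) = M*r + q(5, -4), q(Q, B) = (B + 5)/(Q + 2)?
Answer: -347/21 ≈ -16.524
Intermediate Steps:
w(b) = -6 (w(b) = -7 + 1 = -6)
q(Q, B) = (5 + B)/(2 + Q)
y(r, M) = ⅐ + M*r (y(r, M) = M*r + (5 - 4)/(2 + 5) = M*r + 1/7 = M*r + (⅐)*1 = M*r + ⅐ = ⅐ + M*r)
Z(o, d) = ⅔ (Z(o, d) = √(-6 + 10)/3 = √4/3 = (⅓)*2 = ⅔)
y(8, -2) - Z(-22, 13) = (⅐ - 2*8) - 1*⅔ = (⅐ - 16) - ⅔ = -111/7 - ⅔ = -347/21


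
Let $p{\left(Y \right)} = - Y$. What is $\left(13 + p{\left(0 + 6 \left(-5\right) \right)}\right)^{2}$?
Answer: $1849$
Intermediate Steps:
$\left(13 + p{\left(0 + 6 \left(-5\right) \right)}\right)^{2} = \left(13 - \left(0 + 6 \left(-5\right)\right)\right)^{2} = \left(13 - \left(0 - 30\right)\right)^{2} = \left(13 - -30\right)^{2} = \left(13 + 30\right)^{2} = 43^{2} = 1849$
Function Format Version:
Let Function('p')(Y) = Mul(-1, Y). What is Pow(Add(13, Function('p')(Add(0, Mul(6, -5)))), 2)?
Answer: 1849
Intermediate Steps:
Pow(Add(13, Function('p')(Add(0, Mul(6, -5)))), 2) = Pow(Add(13, Mul(-1, Add(0, Mul(6, -5)))), 2) = Pow(Add(13, Mul(-1, Add(0, -30))), 2) = Pow(Add(13, Mul(-1, -30)), 2) = Pow(Add(13, 30), 2) = Pow(43, 2) = 1849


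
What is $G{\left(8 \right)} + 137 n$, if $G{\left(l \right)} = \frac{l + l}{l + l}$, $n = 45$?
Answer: $6166$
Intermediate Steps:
$G{\left(l \right)} = 1$ ($G{\left(l \right)} = \frac{2 l}{2 l} = 2 l \frac{1}{2 l} = 1$)
$G{\left(8 \right)} + 137 n = 1 + 137 \cdot 45 = 1 + 6165 = 6166$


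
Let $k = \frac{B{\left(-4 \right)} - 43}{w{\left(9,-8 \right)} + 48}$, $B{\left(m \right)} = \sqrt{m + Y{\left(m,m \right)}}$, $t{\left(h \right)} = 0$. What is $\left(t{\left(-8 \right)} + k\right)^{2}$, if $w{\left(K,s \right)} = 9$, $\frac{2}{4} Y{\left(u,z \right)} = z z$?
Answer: $\frac{1877}{3249} - \frac{172 \sqrt{7}}{3249} \approx 0.43765$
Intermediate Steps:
$Y{\left(u,z \right)} = 2 z^{2}$ ($Y{\left(u,z \right)} = 2 z z = 2 z^{2}$)
$B{\left(m \right)} = \sqrt{m + 2 m^{2}}$
$k = - \frac{43}{57} + \frac{2 \sqrt{7}}{57}$ ($k = \frac{\sqrt{- 4 \left(1 + 2 \left(-4\right)\right)} - 43}{9 + 48} = \frac{\sqrt{- 4 \left(1 - 8\right)} - 43}{57} = \left(\sqrt{\left(-4\right) \left(-7\right)} - 43\right) \frac{1}{57} = \left(\sqrt{28} - 43\right) \frac{1}{57} = \left(2 \sqrt{7} - 43\right) \frac{1}{57} = \left(-43 + 2 \sqrt{7}\right) \frac{1}{57} = - \frac{43}{57} + \frac{2 \sqrt{7}}{57} \approx -0.66155$)
$\left(t{\left(-8 \right)} + k\right)^{2} = \left(0 - \left(\frac{43}{57} - \frac{2 \sqrt{7}}{57}\right)\right)^{2} = \left(- \frac{43}{57} + \frac{2 \sqrt{7}}{57}\right)^{2}$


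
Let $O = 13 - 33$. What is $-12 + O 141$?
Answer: $-2832$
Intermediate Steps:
$O = -20$
$-12 + O 141 = -12 - 2820 = -2832$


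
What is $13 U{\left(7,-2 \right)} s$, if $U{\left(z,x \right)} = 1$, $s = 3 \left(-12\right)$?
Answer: $-468$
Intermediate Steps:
$s = -36$
$13 U{\left(7,-2 \right)} s = 13 \cdot 1 \left(-36\right) = 13 \left(-36\right) = -468$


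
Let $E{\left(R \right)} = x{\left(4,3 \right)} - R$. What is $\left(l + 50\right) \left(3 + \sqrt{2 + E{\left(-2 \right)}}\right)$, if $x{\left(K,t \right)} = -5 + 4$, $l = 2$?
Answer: $156 + 52 \sqrt{3} \approx 246.07$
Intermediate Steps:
$x{\left(K,t \right)} = -1$
$E{\left(R \right)} = -1 - R$
$\left(l + 50\right) \left(3 + \sqrt{2 + E{\left(-2 \right)}}\right) = \left(2 + 50\right) \left(3 + \sqrt{2 - -1}\right) = 52 \left(3 + \sqrt{2 + \left(-1 + 2\right)}\right) = 52 \left(3 + \sqrt{2 + 1}\right) = 52 \left(3 + \sqrt{3}\right) = 156 + 52 \sqrt{3}$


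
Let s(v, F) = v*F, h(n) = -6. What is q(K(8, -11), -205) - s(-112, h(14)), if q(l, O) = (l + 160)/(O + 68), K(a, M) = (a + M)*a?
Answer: -92200/137 ≈ -672.99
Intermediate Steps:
s(v, F) = F*v
K(a, M) = a*(M + a) (K(a, M) = (M + a)*a = a*(M + a))
q(l, O) = (160 + l)/(68 + O)
q(K(8, -11), -205) - s(-112, h(14)) = (160 + 8*(-11 + 8))/(68 - 205) - (-6)*(-112) = (160 + 8*(-3))/(-137) - 1*672 = -(160 - 24)/137 - 672 = -1/137*136 - 672 = -136/137 - 672 = -92200/137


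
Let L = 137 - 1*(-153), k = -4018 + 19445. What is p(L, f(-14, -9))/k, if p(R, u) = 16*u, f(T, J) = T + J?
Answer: -368/15427 ≈ -0.023854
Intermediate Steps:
f(T, J) = J + T
k = 15427
L = 290 (L = 137 + 153 = 290)
p(L, f(-14, -9))/k = (16*(-9 - 14))/15427 = (16*(-23))*(1/15427) = -368*1/15427 = -368/15427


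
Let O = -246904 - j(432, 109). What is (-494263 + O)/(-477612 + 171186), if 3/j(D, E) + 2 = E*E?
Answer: 4402161398/1820017227 ≈ 2.4187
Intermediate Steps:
j(D, E) = 3/(-2 + E**2) (j(D, E) = 3/(-2 + E*E) = 3/(-2 + E**2))
O = -2932972619/11879 (O = -246904 - 3/(-2 + 109**2) = -246904 - 3/(-2 + 11881) = -246904 - 3/11879 = -2932972619/11879 ≈ -2.4690e+5)
(-494263 + O)/(-477612 + 171186) = (-494263 - 2932972619/11879)/(-477612 + 171186) = -8804322796/11879/(-306426) = -8804322796/11879*(-1/306426) = 4402161398/1820017227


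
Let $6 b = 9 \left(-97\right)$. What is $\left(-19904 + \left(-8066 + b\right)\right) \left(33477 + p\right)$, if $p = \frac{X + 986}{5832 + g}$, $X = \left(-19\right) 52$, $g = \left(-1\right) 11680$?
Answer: $- \frac{5504269783019}{5848} \approx -9.4122 \cdot 10^{8}$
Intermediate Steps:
$g = -11680$
$b = - \frac{291}{2}$ ($b = \frac{9 \left(-97\right)}{6} = \frac{1}{6} \left(-873\right) = - \frac{291}{2} \approx -145.5$)
$X = -988$
$p = \frac{1}{2924}$ ($p = \frac{-988 + 986}{5832 - 11680} = - \frac{2}{-5848} = \left(-2\right) \left(- \frac{1}{5848}\right) = \frac{1}{2924} \approx 0.000342$)
$\left(-19904 + \left(-8066 + b\right)\right) \left(33477 + p\right) = \left(-19904 - \frac{16423}{2}\right) \left(33477 + \frac{1}{2924}\right) = \left(-19904 - \frac{16423}{2}\right) \frac{97886749}{2924} = \left(- \frac{56231}{2}\right) \frac{97886749}{2924} = - \frac{5504269783019}{5848}$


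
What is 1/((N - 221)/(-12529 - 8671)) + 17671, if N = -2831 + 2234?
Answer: 7238039/409 ≈ 17697.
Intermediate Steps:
N = -597
1/((N - 221)/(-12529 - 8671)) + 17671 = 1/((-597 - 221)/(-12529 - 8671)) + 17671 = 1/(-818/(-21200)) + 17671 = 1/(-818*(-1/21200)) + 17671 = 1/(409/10600) + 17671 = 10600/409 + 17671 = 7238039/409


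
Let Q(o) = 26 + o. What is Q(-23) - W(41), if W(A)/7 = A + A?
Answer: -571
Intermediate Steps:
W(A) = 14*A (W(A) = 7*(A + A) = 7*(2*A) = 14*A)
Q(-23) - W(41) = (26 - 23) - 14*41 = 3 - 1*574 = 3 - 574 = -571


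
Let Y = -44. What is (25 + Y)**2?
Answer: 361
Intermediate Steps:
(25 + Y)**2 = (25 - 44)**2 = (-19)**2 = 361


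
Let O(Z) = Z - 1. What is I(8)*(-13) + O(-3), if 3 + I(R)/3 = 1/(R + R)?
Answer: 1769/16 ≈ 110.56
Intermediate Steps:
O(Z) = -1 + Z
I(R) = -9 + 3/(2*R) (I(R) = -9 + 3/(R + R) = -9 + 3/((2*R)) = -9 + 3*(1/(2*R)) = -9 + 3/(2*R))
I(8)*(-13) + O(-3) = (-9 + (3/2)/8)*(-13) + (-1 - 3) = (-9 + (3/2)*(⅛))*(-13) - 4 = (-9 + 3/16)*(-13) - 4 = -141/16*(-13) - 4 = 1833/16 - 4 = 1769/16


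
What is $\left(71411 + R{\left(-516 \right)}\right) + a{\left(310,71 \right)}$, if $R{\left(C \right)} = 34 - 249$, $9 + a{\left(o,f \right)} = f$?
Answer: $71258$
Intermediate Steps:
$a{\left(o,f \right)} = -9 + f$
$R{\left(C \right)} = -215$
$\left(71411 + R{\left(-516 \right)}\right) + a{\left(310,71 \right)} = \left(71411 - 215\right) + \left(-9 + 71\right) = 71196 + 62 = 71258$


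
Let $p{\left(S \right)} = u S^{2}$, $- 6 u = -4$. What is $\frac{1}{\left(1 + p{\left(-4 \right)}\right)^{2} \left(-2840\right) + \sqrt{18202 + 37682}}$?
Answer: $- \frac{7827750}{3025859118349} - \frac{81 \sqrt{13971}}{6051718236698} \approx -2.5885 \cdot 10^{-6}$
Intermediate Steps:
$u = \frac{2}{3}$ ($u = \left(- \frac{1}{6}\right) \left(-4\right) = \frac{2}{3} \approx 0.66667$)
$p{\left(S \right)} = \frac{2 S^{2}}{3}$
$\frac{1}{\left(1 + p{\left(-4 \right)}\right)^{2} \left(-2840\right) + \sqrt{18202 + 37682}} = \frac{1}{\left(1 + \frac{2 \left(-4\right)^{2}}{3}\right)^{2} \left(-2840\right) + \sqrt{18202 + 37682}} = \frac{1}{\left(1 + \frac{2}{3} \cdot 16\right)^{2} \left(-2840\right) + \sqrt{55884}} = \frac{1}{\left(1 + \frac{32}{3}\right)^{2} \left(-2840\right) + 2 \sqrt{13971}} = \frac{1}{\left(\frac{35}{3}\right)^{2} \left(-2840\right) + 2 \sqrt{13971}} = \frac{1}{\frac{1225}{9} \left(-2840\right) + 2 \sqrt{13971}} = \frac{1}{- \frac{3479000}{9} + 2 \sqrt{13971}}$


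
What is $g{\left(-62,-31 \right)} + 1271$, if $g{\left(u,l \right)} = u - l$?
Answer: $1240$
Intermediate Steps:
$g{\left(-62,-31 \right)} + 1271 = \left(-62 - -31\right) + 1271 = \left(-62 + 31\right) + 1271 = -31 + 1271 = 1240$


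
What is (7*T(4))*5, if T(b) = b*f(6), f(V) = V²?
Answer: 5040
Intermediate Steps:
T(b) = 36*b (T(b) = b*6² = b*36 = 36*b)
(7*T(4))*5 = (7*(36*4))*5 = (7*144)*5 = 1008*5 = 5040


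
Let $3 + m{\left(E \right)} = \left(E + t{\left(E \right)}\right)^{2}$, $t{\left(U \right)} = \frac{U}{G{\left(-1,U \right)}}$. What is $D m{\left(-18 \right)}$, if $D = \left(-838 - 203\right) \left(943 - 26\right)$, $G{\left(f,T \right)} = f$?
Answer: $2863791$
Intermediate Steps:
$D = -954597$ ($D = \left(-1041\right) 917 = -954597$)
$t{\left(U \right)} = - U$ ($t{\left(U \right)} = \frac{U}{-1} = U \left(-1\right) = - U$)
$m{\left(E \right)} = -3$ ($m{\left(E \right)} = -3 + \left(E - E\right)^{2} = -3 + 0^{2} = -3 + 0 = -3$)
$D m{\left(-18 \right)} = \left(-954597\right) \left(-3\right) = 2863791$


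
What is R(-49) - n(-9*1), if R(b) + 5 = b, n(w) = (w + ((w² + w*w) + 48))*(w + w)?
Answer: 3564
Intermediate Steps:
n(w) = 2*w*(48 + w + 2*w²) (n(w) = (w + ((w² + w²) + 48))*(2*w) = (w + (2*w² + 48))*(2*w) = (w + (48 + 2*w²))*(2*w) = (48 + w + 2*w²)*(2*w) = 2*w*(48 + w + 2*w²))
R(b) = -5 + b
R(-49) - n(-9*1) = (-5 - 49) - 2*(-9*1)*(48 - 9*1 + 2*(-9*1)²) = -54 - 2*(-9)*(48 - 9 + 2*(-9)²) = -54 - 2*(-9)*(48 - 9 + 2*81) = -54 - 2*(-9)*(48 - 9 + 162) = -54 - 2*(-9)*201 = -54 - 1*(-3618) = -54 + 3618 = 3564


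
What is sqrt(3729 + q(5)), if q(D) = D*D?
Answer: sqrt(3754) ≈ 61.270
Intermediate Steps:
q(D) = D**2
sqrt(3729 + q(5)) = sqrt(3729 + 5**2) = sqrt(3729 + 25) = sqrt(3754)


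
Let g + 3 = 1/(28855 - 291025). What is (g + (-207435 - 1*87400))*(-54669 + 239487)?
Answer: -2381000389634183/43695 ≈ -5.4491e+10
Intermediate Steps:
g = -786511/262170 (g = -3 + 1/(28855 - 291025) = -3 + 1/(-262170) = -3 - 1/262170 = -786511/262170 ≈ -3.0000)
(g + (-207435 - 1*87400))*(-54669 + 239487) = (-786511/262170 + (-207435 - 1*87400))*(-54669 + 239487) = (-786511/262170 + (-207435 - 87400))*184818 = (-786511/262170 - 294835)*184818 = -77297678461/262170*184818 = -2381000389634183/43695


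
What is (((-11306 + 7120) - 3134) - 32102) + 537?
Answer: -38885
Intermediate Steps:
(((-11306 + 7120) - 3134) - 32102) + 537 = ((-4186 - 3134) - 32102) + 537 = (-7320 - 32102) + 537 = -39422 + 537 = -38885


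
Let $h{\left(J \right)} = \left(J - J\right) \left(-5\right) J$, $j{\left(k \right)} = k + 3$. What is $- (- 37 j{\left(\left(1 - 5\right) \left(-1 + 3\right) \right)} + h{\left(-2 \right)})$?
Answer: $-185$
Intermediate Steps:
$j{\left(k \right)} = 3 + k$
$h{\left(J \right)} = 0$ ($h{\left(J \right)} = 0 \left(-5\right) J = 0 J = 0$)
$- (- 37 j{\left(\left(1 - 5\right) \left(-1 + 3\right) \right)} + h{\left(-2 \right)}) = - (- 37 \left(3 + \left(1 - 5\right) \left(-1 + 3\right)\right) + 0) = - (- 37 \left(3 - 8\right) + 0) = - (\left(-37\right) \left(-5\right) + 0) = - (185 + 0) = \left(-1\right) 185 = -185$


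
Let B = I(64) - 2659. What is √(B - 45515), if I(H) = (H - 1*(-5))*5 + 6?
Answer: I*√47823 ≈ 218.68*I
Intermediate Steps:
I(H) = 31 + 5*H (I(H) = (H + 5)*5 + 6 = (5 + H)*5 + 6 = (25 + 5*H) + 6 = 31 + 5*H)
B = -2308 (B = (31 + 5*64) - 2659 = (31 + 320) - 2659 = 351 - 2659 = -2308)
√(B - 45515) = √(-2308 - 45515) = √(-47823) = I*√47823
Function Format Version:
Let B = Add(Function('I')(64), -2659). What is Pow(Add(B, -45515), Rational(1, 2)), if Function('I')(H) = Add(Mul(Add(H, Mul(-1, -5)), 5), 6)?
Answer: Mul(I, Pow(47823, Rational(1, 2))) ≈ Mul(218.68, I)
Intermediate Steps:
Function('I')(H) = Add(31, Mul(5, H)) (Function('I')(H) = Add(Mul(Add(H, 5), 5), 6) = Add(Mul(Add(5, H), 5), 6) = Add(Add(25, Mul(5, H)), 6) = Add(31, Mul(5, H)))
B = -2308 (B = Add(Add(31, Mul(5, 64)), -2659) = Add(Add(31, 320), -2659) = Add(351, -2659) = -2308)
Pow(Add(B, -45515), Rational(1, 2)) = Pow(Add(-2308, -45515), Rational(1, 2)) = Pow(-47823, Rational(1, 2)) = Mul(I, Pow(47823, Rational(1, 2)))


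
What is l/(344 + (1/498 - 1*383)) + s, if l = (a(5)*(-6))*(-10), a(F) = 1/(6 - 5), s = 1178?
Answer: 22848058/19421 ≈ 1176.5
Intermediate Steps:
a(F) = 1 (a(F) = 1/1 = 1)
l = 60 (l = (1*(-6))*(-10) = -6*(-10) = 60)
l/(344 + (1/498 - 1*383)) + s = 60/(344 + (1/498 - 1*383)) + 1178 = 60/(344 + (1/498 - 383)) + 1178 = 60/(344 - 190733/498) + 1178 = 60/(-19421/498) + 1178 = 60*(-498/19421) + 1178 = -29880/19421 + 1178 = 22848058/19421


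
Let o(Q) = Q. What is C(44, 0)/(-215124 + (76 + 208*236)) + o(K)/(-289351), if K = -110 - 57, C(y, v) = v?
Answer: 167/289351 ≈ 0.00057715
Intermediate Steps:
K = -167
C(44, 0)/(-215124 + (76 + 208*236)) + o(K)/(-289351) = 0/(-215124 + (76 + 208*236)) - 167/(-289351) = 0/(-215124 + (76 + 49088)) - 167*(-1/289351) = 0/(-215124 + 49164) + 167/289351 = 0/(-165960) + 167/289351 = 0*(-1/165960) + 167/289351 = 0 + 167/289351 = 167/289351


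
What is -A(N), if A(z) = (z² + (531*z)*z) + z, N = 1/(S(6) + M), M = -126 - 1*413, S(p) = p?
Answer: 1/284089 ≈ 3.5200e-6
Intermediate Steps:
M = -539 (M = -126 - 413 = -539)
N = -1/533 (N = 1/(6 - 539) = 1/(-533) = -1/533 ≈ -0.0018762)
A(z) = z + 532*z² (A(z) = (z² + 531*z²) + z = 532*z² + z = z + 532*z²)
-A(N) = -(-1)*(1 + 532*(-1/533))/533 = -(-1)*(1 - 532/533)/533 = -(-1)/(533*533) = -1*(-1/284089) = 1/284089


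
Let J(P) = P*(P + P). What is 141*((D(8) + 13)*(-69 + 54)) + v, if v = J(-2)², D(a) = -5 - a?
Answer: 64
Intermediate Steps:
J(P) = 2*P² (J(P) = P*(2*P) = 2*P²)
v = 64 (v = (2*(-2)²)² = (2*4)² = 8² = 64)
141*((D(8) + 13)*(-69 + 54)) + v = 141*(((-5 - 1*8) + 13)*(-69 + 54)) + 64 = 141*(((-5 - 8) + 13)*(-15)) + 64 = 141*((-13 + 13)*(-15)) + 64 = 141*(0*(-15)) + 64 = 141*0 + 64 = 0 + 64 = 64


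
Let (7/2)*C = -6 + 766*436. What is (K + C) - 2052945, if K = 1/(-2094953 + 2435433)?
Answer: -666498111999/340480 ≈ -1.9575e+6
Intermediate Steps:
C = 95420 (C = 2*(-6 + 766*436)/7 = 2*(-6 + 333976)/7 = (2/7)*333970 = 95420)
K = 1/340480 ≈ 2.9370e-6
(K + C) - 2052945 = (1/340480 + 95420) - 2052945 = 32488601601/340480 - 2052945 = -666498111999/340480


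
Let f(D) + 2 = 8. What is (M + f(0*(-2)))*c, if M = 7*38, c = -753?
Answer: -204816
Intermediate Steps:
f(D) = 6 (f(D) = -2 + 8 = 6)
M = 266
(M + f(0*(-2)))*c = (266 + 6)*(-753) = 272*(-753) = -204816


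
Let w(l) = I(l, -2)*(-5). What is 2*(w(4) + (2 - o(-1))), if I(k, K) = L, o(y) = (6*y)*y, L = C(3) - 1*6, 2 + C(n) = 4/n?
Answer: 176/3 ≈ 58.667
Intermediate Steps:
C(n) = -2 + 4/n
L = -20/3 (L = (-2 + 4/3) - 1*6 = (-2 + 4*(⅓)) - 6 = (-2 + 4/3) - 6 = -⅔ - 6 = -20/3 ≈ -6.6667)
o(y) = 6*y²
I(k, K) = -20/3
w(l) = 100/3 (w(l) = -20/3*(-5) = 100/3)
2*(w(4) + (2 - o(-1))) = 2*(100/3 + (2 - 6*(-1)²)) = 2*(100/3 + (2 - 6)) = 2*(100/3 - 4) = 2*(88/3) = 176/3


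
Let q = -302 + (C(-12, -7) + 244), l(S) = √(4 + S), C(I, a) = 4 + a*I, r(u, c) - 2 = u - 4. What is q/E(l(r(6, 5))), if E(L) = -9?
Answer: -10/3 ≈ -3.3333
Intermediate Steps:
r(u, c) = -2 + u (r(u, c) = 2 + (u - 4) = 2 + (-4 + u) = -2 + u)
C(I, a) = 4 + I*a
q = 30 (q = -302 + ((4 - 12*(-7)) + 244) = -302 + ((4 + 84) + 244) = -302 + (88 + 244) = -302 + 332 = 30)
q/E(l(r(6, 5))) = 30/(-9) = 30*(-⅑) = -10/3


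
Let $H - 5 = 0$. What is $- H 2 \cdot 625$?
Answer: $-6250$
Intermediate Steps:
$H = 5$ ($H = 5 + 0 = 5$)
$- H 2 \cdot 625 = \left(-1\right) 5 \cdot 2 \cdot 625 = \left(-5\right) 2 \cdot 625 = \left(-10\right) 625 = -6250$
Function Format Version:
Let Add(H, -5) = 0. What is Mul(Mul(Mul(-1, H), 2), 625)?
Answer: -6250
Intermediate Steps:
H = 5 (H = Add(5, 0) = 5)
Mul(Mul(Mul(-1, H), 2), 625) = Mul(Mul(Mul(-1, 5), 2), 625) = Mul(Mul(-5, 2), 625) = Mul(-10, 625) = -6250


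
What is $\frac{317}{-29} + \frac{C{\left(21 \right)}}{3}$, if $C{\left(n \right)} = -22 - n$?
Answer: $- \frac{2198}{87} \approx -25.264$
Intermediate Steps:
$\frac{317}{-29} + \frac{C{\left(21 \right)}}{3} = \frac{317}{-29} + \frac{-22 - 21}{3} = 317 \left(- \frac{1}{29}\right) + \left(-22 - 21\right) \frac{1}{3} = - \frac{317}{29} - \frac{43}{3} = - \frac{2198}{87}$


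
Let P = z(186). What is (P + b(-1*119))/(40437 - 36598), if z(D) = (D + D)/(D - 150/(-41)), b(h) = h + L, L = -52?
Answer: -109537/2487672 ≈ -0.044032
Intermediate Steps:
b(h) = -52 + h (b(h) = h - 52 = -52 + h)
z(D) = 2*D/(150/41 + D) (z(D) = (2*D)/(D - 150*(-1/41)) = (2*D)/(D + 150/41) = (2*D)/(150/41 + D) = 2*D/(150/41 + D))
P = 1271/648 (P = 82*186/(150 + 41*186) = 82*186/(150 + 7626) = 82*186/7776 = 82*186*(1/7776) = 1271/648 ≈ 1.9614)
(P + b(-1*119))/(40437 - 36598) = (1271/648 + (-52 - 1*119))/(40437 - 36598) = (1271/648 + (-52 - 119))/3839 = (1271/648 - 171)*(1/3839) = -109537/648*1/3839 = -109537/2487672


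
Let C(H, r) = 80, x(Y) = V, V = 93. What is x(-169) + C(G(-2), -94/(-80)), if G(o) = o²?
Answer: 173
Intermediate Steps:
x(Y) = 93
x(-169) + C(G(-2), -94/(-80)) = 93 + 80 = 173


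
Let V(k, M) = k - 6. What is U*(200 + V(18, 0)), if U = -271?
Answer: -57452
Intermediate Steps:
V(k, M) = -6 + k
U*(200 + V(18, 0)) = -271*(200 + (-6 + 18)) = -271*(200 + 12) = -271*212 = -57452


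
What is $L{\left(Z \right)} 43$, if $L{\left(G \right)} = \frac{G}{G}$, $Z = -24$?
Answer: $43$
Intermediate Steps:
$L{\left(G \right)} = 1$
$L{\left(Z \right)} 43 = 1 \cdot 43 = 43$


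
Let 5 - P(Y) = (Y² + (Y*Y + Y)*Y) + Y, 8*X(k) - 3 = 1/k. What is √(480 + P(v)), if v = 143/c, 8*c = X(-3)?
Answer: I*√40447797763 ≈ 2.0112e+5*I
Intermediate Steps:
X(k) = 3/8 + 1/(8*k)
c = 1/24 (c = ((⅛)*(1 + 3*(-3))/(-3))/8 = ((⅛)*(-⅓)*(1 - 9))/8 = ((⅛)*(-⅓)*(-8))/8 = (⅛)*(⅓) = 1/24 ≈ 0.041667)
v = 3432 (v = 143/(1/24) = 143*24 = 3432)
P(Y) = 5 - Y - Y² - Y*(Y + Y²) (P(Y) = 5 - ((Y² + (Y*Y + Y)*Y) + Y) = 5 - ((Y² + (Y² + Y)*Y) + Y) = 5 - ((Y² + (Y + Y²)*Y) + Y) = 5 - ((Y² + Y*(Y + Y²)) + Y) = 5 - (Y + Y² + Y*(Y + Y²)) = 5 + (-Y - Y² - Y*(Y + Y²)) = 5 - Y - Y² - Y*(Y + Y²))
√(480 + P(v)) = √(480 + (5 - 1*3432 - 1*3432³ - 2*3432²)) = √(480 + (5 - 3432 - 1*40424237568 - 2*11778624)) = √(480 + (5 - 3432 - 40424237568 - 23557248)) = √(480 - 40447798243) = √(-40447797763) = I*√40447797763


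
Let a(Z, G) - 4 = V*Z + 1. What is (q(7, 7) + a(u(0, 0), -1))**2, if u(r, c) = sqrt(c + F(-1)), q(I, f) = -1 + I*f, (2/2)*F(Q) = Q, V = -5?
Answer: 2784 - 530*I ≈ 2784.0 - 530.0*I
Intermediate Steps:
F(Q) = Q
u(r, c) = sqrt(-1 + c) (u(r, c) = sqrt(c - 1) = sqrt(-1 + c))
a(Z, G) = 5 - 5*Z (a(Z, G) = 4 + (-5*Z + 1) = 4 + (1 - 5*Z) = 5 - 5*Z)
(q(7, 7) + a(u(0, 0), -1))**2 = ((-1 + 7*7) + (5 - 5*sqrt(-1 + 0)))**2 = ((-1 + 49) + (5 - 5*I))**2 = (48 + (5 - 5*I))**2 = (53 - 5*I)**2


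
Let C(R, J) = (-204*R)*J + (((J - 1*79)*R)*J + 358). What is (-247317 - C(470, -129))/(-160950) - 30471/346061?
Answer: 47163556021/301073070 ≈ 156.65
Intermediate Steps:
C(R, J) = 358 - 204*J*R + J*R*(-79 + J) (C(R, J) = -204*J*R + (((J - 79)*R)*J + 358) = -204*J*R + (((-79 + J)*R)*J + 358) = -204*J*R + ((R*(-79 + J))*J + 358) = -204*J*R + (J*R*(-79 + J) + 358) = -204*J*R + (358 + J*R*(-79 + J)) = 358 - 204*J*R + J*R*(-79 + J))
(-247317 - C(470, -129))/(-160950) - 30471/346061 = (-247317 - (358 + 470*(-129)**2 - 283*(-129)*470))/(-160950) - 30471/346061 = (-247317 - (358 + 470*16641 + 17158290))*(-1/160950) - 30471*1/346061 = (-247317 - (358 + 7821270 + 17158290))*(-1/160950) - 30471/346061 = (-247317 - 1*24979918)*(-1/160950) - 30471/346061 = (-247317 - 24979918)*(-1/160950) - 30471/346061 = -25227235*(-1/160950) - 30471/346061 = 5045447/32190 - 30471/346061 = 47163556021/301073070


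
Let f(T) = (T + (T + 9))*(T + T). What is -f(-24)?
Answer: -1872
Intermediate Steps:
f(T) = 2*T*(9 + 2*T) (f(T) = (T + (9 + T))*(2*T) = (9 + 2*T)*(2*T) = 2*T*(9 + 2*T))
-f(-24) = -2*(-24)*(9 + 2*(-24)) = -2*(-24)*(9 - 48) = -2*(-24)*(-39) = -1*1872 = -1872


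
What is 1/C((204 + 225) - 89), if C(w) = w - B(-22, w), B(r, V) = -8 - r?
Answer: 1/326 ≈ 0.0030675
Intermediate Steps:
C(w) = -14 + w (C(w) = w - (-8 - 1*(-22)) = w - (-8 + 22) = w - 1*14 = w - 14 = -14 + w)
1/C((204 + 225) - 89) = 1/(-14 + ((204 + 225) - 89)) = 1/(-14 + (429 - 89)) = 1/(-14 + 340) = 1/326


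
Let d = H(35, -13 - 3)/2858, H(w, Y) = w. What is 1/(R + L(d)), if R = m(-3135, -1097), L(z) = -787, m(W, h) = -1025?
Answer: -1/1812 ≈ -0.00055188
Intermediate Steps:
d = 35/2858 ≈ 0.012246
R = -1025
1/(R + L(d)) = 1/(-1025 - 787) = 1/(-1812) = -1/1812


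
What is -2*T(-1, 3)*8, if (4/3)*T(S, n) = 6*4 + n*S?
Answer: -252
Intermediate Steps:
T(S, n) = 18 + 3*S*n/4 (T(S, n) = 3*(6*4 + n*S)/4 = 3*(24 + S*n)/4 = 18 + 3*S*n/4)
-2*T(-1, 3)*8 = -2*(18 + (3/4)*(-1)*3)*8 = -2*(18 - 9/4)*8 = -2*63/4*8 = -63/2*8 = -252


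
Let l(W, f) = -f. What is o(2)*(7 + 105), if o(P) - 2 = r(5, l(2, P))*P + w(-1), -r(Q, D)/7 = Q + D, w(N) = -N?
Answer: -4368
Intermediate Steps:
r(Q, D) = -7*D - 7*Q (r(Q, D) = -7*(Q + D) = -7*(D + Q) = -7*D - 7*Q)
o(P) = 3 + P*(-35 + 7*P) (o(P) = 2 + ((-(-7)*P - 7*5)*P - 1*(-1)) = 2 + ((7*P - 35)*P + 1) = 2 + ((-35 + 7*P)*P + 1) = 2 + (P*(-35 + 7*P) + 1) = 2 + (1 + P*(-35 + 7*P)) = 3 + P*(-35 + 7*P))
o(2)*(7 + 105) = (3 + 7*2*(-5 + 2))*(7 + 105) = (3 + 7*2*(-3))*112 = (3 - 42)*112 = -39*112 = -4368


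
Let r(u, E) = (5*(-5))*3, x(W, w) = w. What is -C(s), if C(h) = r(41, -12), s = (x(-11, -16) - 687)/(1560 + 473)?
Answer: 75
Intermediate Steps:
r(u, E) = -75 (r(u, E) = -25*3 = -75)
s = -37/107 (s = (-16 - 687)/(1560 + 473) = -703/2033 = -703*1/2033 = -37/107 ≈ -0.34579)
C(h) = -75
-C(s) = -1*(-75) = 75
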